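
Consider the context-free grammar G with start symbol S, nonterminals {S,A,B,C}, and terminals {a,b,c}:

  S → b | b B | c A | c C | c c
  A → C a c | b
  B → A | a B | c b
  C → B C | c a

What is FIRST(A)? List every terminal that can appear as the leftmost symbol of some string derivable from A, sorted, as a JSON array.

FIRST sets, iterate to fixpoint:
iter 1:
  A via A→b: +{b}
  B via B→A: +{b}
  B via B→a B: +{a}
  B via B→c b: +{c}
  C via C→B C: +{a,b,c}
  S via S→b: +{b}
  S via S→c A: +{c}
  S: {b,c}  A: {b}  B: {a,b,c}  C: {a,b,c}
iter 2:
  A via A→C a c: +{a,c}
  S: {b,c}  A: {a,b,c}  B: {a,b,c}  C: {a,b,c}
iter 3: (no change)
  S: {b,c}  A: {a,b,c}  B: {a,b,c}  C: {a,b,c}

FIRST(A) = ["a", "b", "c"]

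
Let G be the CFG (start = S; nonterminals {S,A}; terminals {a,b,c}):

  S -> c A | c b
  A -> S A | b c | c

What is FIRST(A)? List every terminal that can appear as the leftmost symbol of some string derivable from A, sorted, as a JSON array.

Compute FIRST by fixpoint:
round 1:
  A via A→b c: +{b}
  A via A→c: +{c}
  S via S→c A: +{c}
  S: {c}  A: {b,c}
round 2: (no change)
  S: {c}  A: {b,c}

FIRST(A) = ["b", "c"]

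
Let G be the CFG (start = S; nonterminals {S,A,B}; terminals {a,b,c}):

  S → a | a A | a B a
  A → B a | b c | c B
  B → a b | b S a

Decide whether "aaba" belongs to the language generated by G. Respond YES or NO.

CNF form of G:
  S -> T0 A | T0 X4 | a
  A -> B T0 | T1 T2 | T2 B
  B -> T0 T1 | T1 X3
  T0 -> a
  T1 -> b
  T2 -> c
  X3 -> S T0
  X4 -> B T0

Fill CYK table bottom-up:
  [0..0]={S,T0}  "a"  orig:{S}
  [1..1]={S,T0}  "a"  orig:{S}
  [2..2]={T1}  "b"  orig:{}
  [3..3]={S,T0}  "a"  orig:{S}
  [0..1]={X3}  "aa"  orig:{}
  [1..2]={B}  "ab"
  [2..3]=∅  "ba"
  [0..2]=∅  "aab"
  [1..3]={A,X4}  "aba"  orig:{A}
  [0..3]={S}  "aaba"

S ∈ T[0,3] ⇒ YES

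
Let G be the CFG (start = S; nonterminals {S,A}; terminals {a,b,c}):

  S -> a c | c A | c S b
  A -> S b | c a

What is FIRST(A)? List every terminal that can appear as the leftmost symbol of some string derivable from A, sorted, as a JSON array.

FIRST iteration:
[1]
  A via A→c a: +{c}
  S via S→a c: +{a}
  S via S→c A: +{c}
  FIRST(S)={a,c}  FIRST(A)={c}
[2]
  A via A→S b: +{a}
  FIRST(S)={a,c}  FIRST(A)={a,c}
[3] (no change)
  FIRST(S)={a,c}  FIRST(A)={a,c}

FIRST(A) = ["a", "c"]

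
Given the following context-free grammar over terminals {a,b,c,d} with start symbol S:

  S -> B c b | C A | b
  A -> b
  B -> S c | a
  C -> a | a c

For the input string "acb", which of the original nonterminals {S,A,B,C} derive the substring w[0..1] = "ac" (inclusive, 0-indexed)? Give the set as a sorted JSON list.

Convert to CNF:
  S -> B X3 | C A | b
  A -> b
  B -> S T0 | a
  C -> T1 T0 | a
  T0 -> c
  T1 -> a
  T2 -> b
  X3 -> T0 T2

CYK table (by increasing span) (cells [i..j] with 0 ≤ i ≤ j ≤ 1 only):
  cell(0,0) a: {B,C,T1}  orig:{B,C}
  cell(1,1) c: {T0}  orig:{}
  cell(0,1) ac: {C}

Original NTs in T[0,1] deriving "ac": ["C"]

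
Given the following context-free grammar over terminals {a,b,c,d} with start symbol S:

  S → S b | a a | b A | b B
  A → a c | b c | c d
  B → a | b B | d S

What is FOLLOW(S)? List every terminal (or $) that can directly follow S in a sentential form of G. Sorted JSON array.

FIRST iteration:
[1]
  A via A→a c: +{a}
  A via A→b c: +{b}
  A via A→c d: +{c}
  B via B→a: +{a}
  B via B→b B: +{b}
  B via B→d S: +{d}
  S via S→a a: +{a}
  S via S→b A: +{b}
  FIRST[S]={a,b}  FIRST[A]={a,b,c}  FIRST[B]={a,b,d}
[2] — fixpoint
  FIRST[S]={a,b}  FIRST[A]={a,b,c}  FIRST[B]={a,b,d}

FOLLOW iteration:
FOLLOW(S) := {$}
round 1:
  S→S b: FOLLOW(S) ⊇ FIRST(b) = {b}; new: +{b}
  S→b A: FOLLOW(A) ⊇ FOLLOW(S) ⊇ {$,b}; new: +{$,b}
  S→b B: FOLLOW(B) ⊇ FOLLOW(S) ⊇ {$,b}; new: +{$,b}
  S: {$,b}  A: {$,b}  B: {$,b}
round 2: (stable)
  S: {$,b}  A: {$,b}  B: {$,b}

FOLLOW(S) = ["$", "b"]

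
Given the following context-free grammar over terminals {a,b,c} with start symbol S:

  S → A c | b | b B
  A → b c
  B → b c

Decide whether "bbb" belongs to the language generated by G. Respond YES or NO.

Convert to CNF:
  S -> A T1 | T0 B | b
  A -> T0 T1
  B -> T0 T1
  T0 -> b
  T1 -> c

CYK table (by increasing span):
  T[0,0] 'b' = {S,T0}  orig:{S}
  T[1,1] 'b' = {S,T0}  orig:{S}
  T[2,2] 'b' = {S,T0}  orig:{S}
  T[0,1] 'bb' = ∅
  T[1,2] 'bb' = ∅
  T[0,2] 'bbb' = ∅

S ∉ T[0,2] ⇒ NO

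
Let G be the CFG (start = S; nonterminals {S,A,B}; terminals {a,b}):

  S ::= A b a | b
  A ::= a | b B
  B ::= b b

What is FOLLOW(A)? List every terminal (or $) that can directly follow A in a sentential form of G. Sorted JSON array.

Compute FIRST by fixpoint:
iter 1:
  A via A→a: +{a}
  A via A→b B: +{b}
  B via B→b b: +{b}
  S via S→A b a: +{a,b}
  FIRST[S]={a,b}  FIRST[A]={a,b}  FIRST[B]={b}
iter 2: (no change)
  FIRST[S]={a,b}  FIRST[A]={a,b}  FIRST[B]={b}

FOLLOW iteration:
FOLLOW(S) := {$}
round 1:
  S→A b a: FOLLOW(A) ⊇ FIRST(b) = {b}; new: +{b}
  FOLLOW(S)={$}  FOLLOW(A)={b}  FOLLOW(B)={}
round 2:
  A→b B: FOLLOW(B) ⊇ FOLLOW(A) ⊇ {b}; new: +{b}
  FOLLOW(S)={$}  FOLLOW(A)={b}  FOLLOW(B)={b}
round 3: — fixpoint
  FOLLOW(S)={$}  FOLLOW(A)={b}  FOLLOW(B)={b}

FOLLOW(A) = ["b"]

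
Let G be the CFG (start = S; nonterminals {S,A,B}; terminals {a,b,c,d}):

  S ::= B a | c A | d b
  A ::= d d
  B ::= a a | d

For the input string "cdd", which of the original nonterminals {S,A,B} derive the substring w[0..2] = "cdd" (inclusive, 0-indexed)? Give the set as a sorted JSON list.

Convert to CNF:
  S -> B T1 | T0 T3 | T2 A
  A -> T0 T0
  B -> T1 T1 | d
  T0 -> d
  T1 -> a
  T2 -> c
  T3 -> b

CYK table (by increasing span), restricted to cells inside w[0..2]:
  [0..0]={T2}  "c"  orig:{}
  [1..1]={B,T0}  "d"  orig:{B}
  [2..2]={B,T0}  "d"  orig:{B}
  [0..1]=∅  "cd"
  [1..2]={A}  "dd"
  [0..2]={S}  "cdd"

Original NTs in T[0,2] deriving "cdd": ["S"]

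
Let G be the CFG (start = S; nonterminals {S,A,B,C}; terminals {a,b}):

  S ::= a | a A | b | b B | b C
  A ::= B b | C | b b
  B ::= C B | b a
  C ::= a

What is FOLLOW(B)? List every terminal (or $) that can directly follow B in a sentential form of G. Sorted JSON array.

Compute FIRST by fixpoint:
[1]
  A via A→b b: +{b}
  B via B→b a: +{b}
  C via C→a: +{a}
  S via S→a: +{a}
  S via S→b: +{b}
  S: {a,b}  A: {b}  B: {b}  C: {a}
[2]
  A via A→C: +{a}
  B via B→C B: +{a}
  S: {a,b}  A: {a,b}  B: {a,b}  C: {a}
[3] — fixpoint
  S: {a,b}  A: {a,b}  B: {a,b}  C: {a}

Compute FOLLOW by fixpoint:
initialize: $ ∈ FOLLOW(S)
iter 1:
  A→B b: FOLLOW(B) ⊇ FIRST(b) = {b}; new: +{b}
  B→C B: FOLLOW(C) ⊇ FIRST(B) = {a,b}; new: +{a,b}
  S→a A: FOLLOW(A) ⊇ FOLLOW(S) ⊇ {$}; new: +{$}
  S→b B: FOLLOW(B) ⊇ FOLLOW(S) ⊇ {$}; new: +{$}
  S→b C: FOLLOW(C) ⊇ FOLLOW(S) ⊇ {$}; new: +{$}
  FOLLOW[S]={$}  FOLLOW[A]={$}  FOLLOW[B]={$,b}  FOLLOW[C]={$,a,b}
iter 2: (no change)
  FOLLOW[S]={$}  FOLLOW[A]={$}  FOLLOW[B]={$,b}  FOLLOW[C]={$,a,b}

FOLLOW(B) = ["$", "b"]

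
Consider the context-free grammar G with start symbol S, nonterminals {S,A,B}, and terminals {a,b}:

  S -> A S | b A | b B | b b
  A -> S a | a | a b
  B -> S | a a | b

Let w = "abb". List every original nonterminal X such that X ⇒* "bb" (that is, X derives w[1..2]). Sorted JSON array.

CNF form of G:
  S -> A S | T1 A | T1 B | T1 T1
  A -> S T0 | T0 T1 | a
  B -> A S | T0 T0 | T1 A | T1 B | T1 T1 | b
  T0 -> a
  T1 -> b

CYK fill (cells [i..j] with 1 ≤ i ≤ j ≤ 2 only):
  [1..1]={B,T1}  "b"  orig:{B}
  [2..2]={B,T1}  "b"  orig:{B}
  [1..2]={B,S}  "bb"

Original NTs in T[1,2] deriving "bb": ["B", "S"]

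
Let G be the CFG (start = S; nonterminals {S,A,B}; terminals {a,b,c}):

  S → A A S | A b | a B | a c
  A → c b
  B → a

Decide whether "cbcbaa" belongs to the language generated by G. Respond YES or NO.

CNF form of G:
  S -> A T1 | A X3 | T2 B | T2 T0
  A -> T0 T1
  B -> a
  T0 -> c
  T1 -> b
  T2 -> a
  X3 -> A S

Fill CYK table bottom-up:
  T[0,0] 'c' = {T0}  orig:{}
  T[1,1] 'b' = {T1}  orig:{}
  T[2,2] 'c' = {T0}  orig:{}
  T[3,3] 'b' = {T1}  orig:{}
  T[4,4] 'a' = {B,T2}  orig:{B}
  T[5,5] 'a' = {B,T2}  orig:{B}
  T[0,1] 'cb' = {A}
  T[1,2] 'bc' = ∅
  T[2,3] 'cb' = {A}
  T[3,4] 'ba' = ∅
  T[4,5] 'aa' = {S}
  T[0,2] 'cbc' = ∅
  T[1,3] 'bcb' = ∅
  T[2,4] 'cba' = ∅
  T[3,5] 'baa' = ∅
  T[0,3] 'cbcb' = ∅
  T[1,4] 'bcba' = ∅
  T[2,5] 'cbaa' = {X3}  orig:{}
  T[0,4] 'cbcba' = ∅
  T[1,5] 'bcbaa' = ∅
  T[0,5] 'cbcbaa' = {S}

S ∈ T[0,5] ⇒ YES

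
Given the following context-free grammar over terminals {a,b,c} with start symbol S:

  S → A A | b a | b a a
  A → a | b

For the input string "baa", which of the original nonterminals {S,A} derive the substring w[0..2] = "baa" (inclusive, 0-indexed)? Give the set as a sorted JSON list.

Convert to CNF:
  S -> A A | T0 T1 | T0 X2
  A -> a | b
  T0 -> b
  T1 -> a
  X2 -> T1 T1

CYK fill — only the sub-triangle for w[0..2]:
  T[0,0] 'b' = {A,T0}  orig:{A}
  T[1,1] 'a' = {A,T1}  orig:{A}
  T[2,2] 'a' = {A,T1}  orig:{A}
  T[0,1] 'ba' = {S}
  T[1,2] 'aa' = {S,X2}  orig:{S}
  T[0,2] 'baa' = {S}

Original NTs in T[0,2] deriving "baa": ["S"]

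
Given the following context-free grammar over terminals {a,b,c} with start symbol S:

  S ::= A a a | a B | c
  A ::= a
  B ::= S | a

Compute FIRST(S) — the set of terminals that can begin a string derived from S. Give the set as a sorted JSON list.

FIRST iteration:
iter 1:
  A via A→a: +{a}
  B via B→a: +{a}
  S via S→A a a: +{a}
  S via S→c: +{c}
  S: {a,c}  A: {a}  B: {a}
iter 2:
  B via B→S: +{c}
  S: {a,c}  A: {a}  B: {a,c}
iter 3: (stable)
  S: {a,c}  A: {a}  B: {a,c}

FIRST(S) = ["a", "c"]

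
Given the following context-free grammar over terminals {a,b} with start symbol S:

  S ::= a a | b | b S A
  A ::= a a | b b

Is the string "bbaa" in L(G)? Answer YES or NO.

Convert to CNF:
  S -> T0 T0 | T1 X2 | b
  A -> T0 T0 | T1 T1
  T0 -> a
  T1 -> b
  X2 -> S A

CYK fill:
  T[0,0] 'b' = {S,T1}  orig:{S}
  T[1,1] 'b' = {S,T1}  orig:{S}
  T[2,2] 'a' = {T0}  orig:{}
  T[3,3] 'a' = {T0}  orig:{}
  T[0,1] 'bb' = {A}
  T[1,2] 'ba' = ∅
  T[2,3] 'aa' = {A,S}
  T[0,2] 'bba' = ∅
  T[1,3] 'baa' = {X2}  orig:{}
  T[0,3] 'bbaa' = {S}

S ∈ T[0,3] ⇒ YES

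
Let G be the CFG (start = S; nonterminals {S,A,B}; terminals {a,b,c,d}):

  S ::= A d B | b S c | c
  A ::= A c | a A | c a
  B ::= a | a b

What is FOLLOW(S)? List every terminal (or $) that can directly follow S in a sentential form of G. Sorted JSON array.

Compute FIRST by fixpoint:
iter 1:
  A via A→a A: +{a}
  A via A→c a: +{c}
  B via B→a: +{a}
  S via S→A d B: +{a,c}
  S via S→b S c: +{b}
  FIRST[S]={a,b,c}  FIRST[A]={a,c}  FIRST[B]={a}
iter 2: done
  FIRST[S]={a,b,c}  FIRST[A]={a,c}  FIRST[B]={a}

FOLLOW iteration:
FOLLOW(S) := {$}
iter 1:
  A→A c: FOLLOW(A) ⊇ FIRST(c) = {c}; new: +{c}
  S→A d B: FOLLOW(A) ⊇ FIRST(d) = {d}; new: +{d}
  S→A d B: FOLLOW(B) ⊇ FOLLOW(S) ⊇ {$}; new: +{$}
  S→b S c: FOLLOW(S) ⊇ FIRST(c) = {c}; new: +{c}
  FOLLOW(S)={$,c}  FOLLOW(A)={c,d}  FOLLOW(B)={$}
iter 2:
  S→A d B: FOLLOW(B) ⊇ FOLLOW(S) ⊇ {$,c}; new: +{c}
  FOLLOW(S)={$,c}  FOLLOW(A)={c,d}  FOLLOW(B)={$,c}
iter 3: — fixpoint
  FOLLOW(S)={$,c}  FOLLOW(A)={c,d}  FOLLOW(B)={$,c}

FOLLOW(S) = ["$", "c"]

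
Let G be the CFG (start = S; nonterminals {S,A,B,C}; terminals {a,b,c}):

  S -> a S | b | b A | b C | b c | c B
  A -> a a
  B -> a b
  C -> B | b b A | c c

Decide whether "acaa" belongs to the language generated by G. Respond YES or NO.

CNF form of G:
  S -> T0 S | T1 A | T1 C | T1 T2 | T2 B | b
  A -> T0 T0
  B -> T0 T1
  C -> T0 T1 | T1 X3 | T2 T2
  T0 -> a
  T1 -> b
  T2 -> c
  X3 -> T1 A

CYK table (by increasing span):
  cell(0,0) a: {T0}  orig:{}
  cell(1,1) c: {T2}  orig:{}
  cell(2,2) a: {T0}  orig:{}
  cell(3,3) a: {T0}  orig:{}
  cell(0,1) ac: ∅
  cell(1,2) ca: ∅
  cell(2,3) aa: {A}
  cell(0,2) aca: ∅
  cell(1,3) caa: ∅
  cell(0,3) acaa: ∅

S ∉ T[0,3] ⇒ NO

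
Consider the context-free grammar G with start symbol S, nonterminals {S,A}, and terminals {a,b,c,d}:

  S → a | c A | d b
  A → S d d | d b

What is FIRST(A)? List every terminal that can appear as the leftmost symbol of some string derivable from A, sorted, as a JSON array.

FIRST iteration:
round 1:
  A via A→d b: +{d}
  S via S→a: +{a}
  S via S→c A: +{c}
  S via S→d b: +{d}
  FIRST(S)={a,c,d}  FIRST(A)={d}
round 2:
  A via A→S d d: +{a,c}
  FIRST(S)={a,c,d}  FIRST(A)={a,c,d}
round 3: (no change)
  FIRST(S)={a,c,d}  FIRST(A)={a,c,d}

FIRST(A) = ["a", "c", "d"]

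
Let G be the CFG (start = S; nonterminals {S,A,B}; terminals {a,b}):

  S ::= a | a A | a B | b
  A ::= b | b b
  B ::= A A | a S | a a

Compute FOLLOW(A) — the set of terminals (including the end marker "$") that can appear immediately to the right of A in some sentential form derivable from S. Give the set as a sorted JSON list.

FIRST sets, iterate to fixpoint:
iter 1:
  A via A→b: +{b}
  B via B→A A: +{b}
  B via B→a S: +{a}
  S via S→a: +{a}
  S via S→b: +{b}
  S: {a,b}  A: {b}  B: {a,b}
iter 2: done
  S: {a,b}  A: {b}  B: {a,b}

FOLLOW sets:
seed FOLLOW(S) with $
pass 1:
  B→A A: FOLLOW(A) ⊇ FIRST(A) = {b}; new: +{b}
  S→a A: FOLLOW(A) ⊇ FOLLOW(S) ⊇ {$}; new: +{$}
  S→a B: FOLLOW(B) ⊇ FOLLOW(S) ⊇ {$}; new: +{$}
  FOLLOW[S]={$}  FOLLOW[A]={$,b}  FOLLOW[B]={$}
pass 2: (stable)
  FOLLOW[S]={$}  FOLLOW[A]={$,b}  FOLLOW[B]={$}

FOLLOW(A) = ["$", "b"]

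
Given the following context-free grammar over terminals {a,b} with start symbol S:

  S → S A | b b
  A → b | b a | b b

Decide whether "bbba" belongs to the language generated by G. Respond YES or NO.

Convert to CNF:
  S -> S A | T0 T0
  A -> T0 T0 | T0 T1 | b
  T0 -> b
  T1 -> a

CYK fill:
  [0..0]={A,T0}  "b"  orig:{A}
  [1..1]={A,T0}  "b"  orig:{A}
  [2..2]={A,T0}  "b"  orig:{A}
  [3..3]={T1}  "a"  orig:{}
  [0..1]={A,S}  "bb"
  [1..2]={A,S}  "bb"
  [2..3]={A}  "ba"
  [0..2]={S}  "bbb"
  [1..3]=∅  "bba"
  [0..3]={S}  "bbba"

S ∈ T[0,3] ⇒ YES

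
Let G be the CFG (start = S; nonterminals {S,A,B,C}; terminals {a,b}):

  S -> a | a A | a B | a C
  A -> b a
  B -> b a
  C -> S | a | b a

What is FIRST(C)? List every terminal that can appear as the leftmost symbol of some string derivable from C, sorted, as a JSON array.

FIRST sets, iterate to fixpoint:
[1]
  A via A→b a: +{b}
  B via B→b a: +{b}
  C via C→a: +{a}
  C via C→b a: +{b}
  S via S→a: +{a}
  S: {a}  A: {b}  B: {b}  C: {a,b}
[2] — fixpoint
  S: {a}  A: {b}  B: {b}  C: {a,b}

FIRST(C) = ["a", "b"]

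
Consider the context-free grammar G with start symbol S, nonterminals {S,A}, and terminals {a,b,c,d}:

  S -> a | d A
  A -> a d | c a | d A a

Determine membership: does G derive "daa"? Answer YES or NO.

Convert to CNF:
  S -> T1 A | a
  A -> T0 T1 | T1 X3 | T2 T0
  T0 -> a
  T1 -> d
  T2 -> c
  X3 -> A T0

Fill CYK table bottom-up:
  [0..0]={T1}  "d"  orig:{}
  [1..1]={S,T0}  "a"  orig:{S}
  [2..2]={S,T0}  "a"  orig:{S}
  [0..1]=∅  "da"
  [1..2]=∅  "aa"
  [0..2]=∅  "daa"

S ∉ T[0,2] ⇒ NO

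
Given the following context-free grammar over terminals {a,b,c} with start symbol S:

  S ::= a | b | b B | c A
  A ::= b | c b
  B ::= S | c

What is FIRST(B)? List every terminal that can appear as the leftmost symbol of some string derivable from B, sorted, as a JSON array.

Compute FIRST by fixpoint:
pass 1:
  A via A→b: +{b}
  A via A→c b: +{c}
  B via B→c: +{c}
  S via S→a: +{a}
  S via S→b: +{b}
  S via S→c A: +{c}
  FIRST[S]={a,b,c}  FIRST[A]={b,c}  FIRST[B]={c}
pass 2:
  B via B→S: +{a,b}
  FIRST[S]={a,b,c}  FIRST[A]={b,c}  FIRST[B]={a,b,c}
pass 3: — fixpoint
  FIRST[S]={a,b,c}  FIRST[A]={b,c}  FIRST[B]={a,b,c}

FIRST(B) = ["a", "b", "c"]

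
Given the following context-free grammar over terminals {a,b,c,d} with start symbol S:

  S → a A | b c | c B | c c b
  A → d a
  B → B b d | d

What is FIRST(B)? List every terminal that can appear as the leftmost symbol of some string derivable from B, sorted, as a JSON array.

Compute FIRST by fixpoint:
[1]
  A via A→d a: +{d}
  B via B→d: +{d}
  S via S→a A: +{a}
  S via S→b c: +{b}
  S via S→c B: +{c}
  S: {a,b,c}  A: {d}  B: {d}
[2] — fixpoint
  S: {a,b,c}  A: {d}  B: {d}

FIRST(B) = ["d"]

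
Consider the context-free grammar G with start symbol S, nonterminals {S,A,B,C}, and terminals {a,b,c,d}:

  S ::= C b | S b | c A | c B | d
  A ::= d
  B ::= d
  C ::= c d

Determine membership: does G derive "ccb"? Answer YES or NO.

Convert to CNF:
  S -> C T2 | S T2 | T0 A | T0 B | d
  A -> d
  B -> d
  C -> T0 T1
  T0 -> c
  T1 -> d
  T2 -> b

Fill CYK table bottom-up:
  cell(0,0) c: {T0}  orig:{}
  cell(1,1) c: {T0}  orig:{}
  cell(2,2) b: {T2}  orig:{}
  cell(0,1) cc: ∅
  cell(1,2) cb: ∅
  cell(0,2) ccb: ∅

S ∉ T[0,2] ⇒ NO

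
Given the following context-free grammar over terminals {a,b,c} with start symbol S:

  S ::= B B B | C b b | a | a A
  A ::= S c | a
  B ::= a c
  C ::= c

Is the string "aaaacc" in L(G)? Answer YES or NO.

CNF form of G:
  S -> B X3 | C X4 | T1 A | a
  A -> S T0 | a
  B -> T1 T0
  C -> c
  T0 -> c
  T1 -> a
  T2 -> b
  X3 -> B B
  X4 -> T2 T2

Fill CYK table bottom-up:
  [0..0]={A,S,T1}  "a"  orig:{A,S}
  [1..1]={A,S,T1}  "a"  orig:{A,S}
  [2..2]={A,S,T1}  "a"  orig:{A,S}
  [3..3]={A,S,T1}  "a"  orig:{A,S}
  [4..4]={C,T0}  "c"  orig:{C}
  [5..5]={C,T0}  "c"  orig:{C}
  [0..1]={S}  "aa"
  [1..2]={S}  "aa"
  [2..3]={S}  "aa"
  [3..4]={A,B}  "ac"
  [4..5]=∅  "cc"
  [0..2]=∅  "aaa"
  [1..3]=∅  "aaa"
  [2..4]={A,S}  "aac"
  [3..5]=∅  "acc"
  [0..3]=∅  "aaaa"
  [1..4]={S}  "aaac"
  [2..5]={A}  "aacc"
  [0..4]=∅  "aaaac"
  [1..5]={A,S}  "aaacc"
  [0..5]={S}  "aaaacc"

S ∈ T[0,5] ⇒ YES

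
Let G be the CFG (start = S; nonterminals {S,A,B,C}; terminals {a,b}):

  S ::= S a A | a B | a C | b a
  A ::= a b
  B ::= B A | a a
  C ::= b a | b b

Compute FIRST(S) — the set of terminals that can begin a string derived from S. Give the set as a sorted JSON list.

FIRST iteration:
[1]
  A via A→a b: +{a}
  B via B→a a: +{a}
  C via C→b a: +{b}
  S via S→a B: +{a}
  S via S→b a: +{b}
  S: {a,b}  A: {a}  B: {a}  C: {b}
[2] (stable)
  S: {a,b}  A: {a}  B: {a}  C: {b}

FIRST(S) = ["a", "b"]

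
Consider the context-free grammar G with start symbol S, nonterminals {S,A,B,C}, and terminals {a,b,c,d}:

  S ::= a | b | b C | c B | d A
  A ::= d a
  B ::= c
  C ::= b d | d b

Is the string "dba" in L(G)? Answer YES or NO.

CNF form of G:
  S -> T0 A | T2 C | T3 B | a | b
  A -> T0 T1
  B -> c
  C -> T0 T2 | T2 T0
  T0 -> d
  T1 -> a
  T2 -> b
  T3 -> c

Fill CYK table bottom-up:
  [0..0]={T0}  "d"  orig:{}
  [1..1]={S,T2}  "b"  orig:{S}
  [2..2]={S,T1}  "a"  orig:{S}
  [0..1]={C}  "db"
  [1..2]=∅  "ba"
  [0..2]=∅  "dba"

S ∉ T[0,2] ⇒ NO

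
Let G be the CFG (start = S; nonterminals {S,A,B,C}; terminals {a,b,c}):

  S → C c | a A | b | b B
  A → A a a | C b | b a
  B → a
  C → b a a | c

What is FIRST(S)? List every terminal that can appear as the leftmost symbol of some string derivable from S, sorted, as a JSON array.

Compute FIRST by fixpoint:
iter 1:
  A via A→b a: +{b}
  B via B→a: +{a}
  C via C→b a a: +{b}
  C via C→c: +{c}
  S via S→C c: +{b,c}
  S via S→a A: +{a}
  FIRST[S]={a,b,c}  FIRST[A]={b}  FIRST[B]={a}  FIRST[C]={b,c}
iter 2:
  A via A→C b: +{c}
  FIRST[S]={a,b,c}  FIRST[A]={b,c}  FIRST[B]={a}  FIRST[C]={b,c}
iter 3: — fixpoint
  FIRST[S]={a,b,c}  FIRST[A]={b,c}  FIRST[B]={a}  FIRST[C]={b,c}

FIRST(S) = ["a", "b", "c"]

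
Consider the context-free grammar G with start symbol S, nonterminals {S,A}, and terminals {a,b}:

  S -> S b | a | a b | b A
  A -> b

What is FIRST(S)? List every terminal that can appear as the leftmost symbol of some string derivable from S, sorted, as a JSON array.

Compute FIRST by fixpoint:
[1]
  A via A→b: +{b}
  S via S→a: +{a}
  S via S→b A: +{b}
  S: {a,b}  A: {b}
[2] — fixpoint
  S: {a,b}  A: {b}

FIRST(S) = ["a", "b"]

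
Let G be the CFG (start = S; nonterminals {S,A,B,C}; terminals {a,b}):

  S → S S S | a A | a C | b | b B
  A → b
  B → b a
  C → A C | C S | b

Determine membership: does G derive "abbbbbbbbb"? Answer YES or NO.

CNF form of G:
  S -> S X2 | T0 B | T1 A | T1 C | b
  A -> b
  B -> T0 T1
  C -> A C | C S | b
  T0 -> b
  T1 -> a
  X2 -> S S

CYK table (by increasing span):
  T[0,0] 'a' = {T1}  orig:{}
  T[1,1] 'b' = {A,C,S,T0}  orig:{A,C,S}
  T[2,2] 'b' = {A,C,S,T0}  orig:{A,C,S}
  T[3,3] 'b' = {A,C,S,T0}  orig:{A,C,S}
  T[4,4] 'b' = {A,C,S,T0}  orig:{A,C,S}
  T[5,5] 'b' = {A,C,S,T0}  orig:{A,C,S}
  T[6,6] 'b' = {A,C,S,T0}  orig:{A,C,S}
  T[7,7] 'b' = {A,C,S,T0}  orig:{A,C,S}
  T[8,8] 'b' = {A,C,S,T0}  orig:{A,C,S}
  T[9,9] 'b' = {A,C,S,T0}  orig:{A,C,S}
  T[0,1] 'ab' = {S}
  T[1,2] 'bb' = {C,X2}  orig:{C}
  T[2,3] 'bb' = {C,X2}  orig:{C}
  T[3,4] 'bb' = {C,X2}  orig:{C}
  T[4,5] 'bb' = {C,X2}  orig:{C}
  T[5,6] 'bb' = {C,X2}  orig:{C}
  T[6,7] 'bb' = {C,X2}  orig:{C}
  T[7,8] 'bb' = {C,X2}  orig:{C}
  T[8,9] 'bb' = {C,X2}  orig:{C}
  T[0,2] 'abb' = {S,X2}  orig:{S}
  T[1,3] 'bbb' = {C,S}
  T[2,4] 'bbb' = {C,S}
  T[3,5] 'bbb' = {C,S}
  T[4,6] 'bbb' = {C,S}
  T[5,7] 'bbb' = {C,S}
  T[6,8] 'bbb' = {C,S}
  T[7,9] 'bbb' = {C,S}
  T[0,3] 'abbb' = {S,X2}  orig:{S}
  T[1,4] 'bbbb' = {C,X2}  orig:{C}
  T[2,5] 'bbbb' = {C,X2}  orig:{C}
  T[3,6] 'bbbb' = {C,X2}  orig:{C}
  T[4,7] 'bbbb' = {C,X2}  orig:{C}
  T[5,8] 'bbbb' = {C,X2}  orig:{C}
  T[6,9] 'bbbb' = {C,X2}  orig:{C}
  T[0,4] 'abbbb' = {S,X2}  orig:{S}
  T[1,5] 'bbbbb' = {C,S}
  T[2,6] 'bbbbb' = {C,S}
  T[3,7] 'bbbbb' = {C,S}
  T[4,8] 'bbbbb' = {C,S}
  T[5,9] 'bbbbb' = {C,S}
  T[0,5] 'abbbbb' = {S,X2}  orig:{S}
  T[1,6] 'bbbbbb' = {C,X2}  orig:{C}
  T[2,7] 'bbbbbb' = {C,X2}  orig:{C}
  T[3,8] 'bbbbbb' = {C,X2}  orig:{C}
  T[4,9] 'bbbbbb' = {C,X2}  orig:{C}
  T[0,6] 'abbbbbb' = {S,X2}  orig:{S}
  T[1,7] 'bbbbbbb' = {C,S}
  T[2,8] 'bbbbbbb' = {C,S}
  T[3,9] 'bbbbbbb' = {C,S}
  T[0,7] 'abbbbbbb' = {S,X2}  orig:{S}
  T[1,8] 'bbbbbbbb' = {C,X2}  orig:{C}
  T[2,9] 'bbbbbbbb' = {C,X2}  orig:{C}
  T[0,8] 'abbbbbbbb' = {S,X2}  orig:{S}
  T[1,9] 'bbbbbbbbb' = {C,S}
  T[0,9] 'abbbbbbbbb' = {S,X2}  orig:{S}

S ∈ T[0,9] ⇒ YES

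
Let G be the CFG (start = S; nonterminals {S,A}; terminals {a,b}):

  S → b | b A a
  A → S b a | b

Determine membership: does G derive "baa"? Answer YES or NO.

CNF form of G:
  S -> T0 X3 | b
  A -> S X2 | b
  T0 -> b
  T1 -> a
  X2 -> T0 T1
  X3 -> A T1

Fill CYK table bottom-up:
  cell(0,0) b: {A,S,T0}  orig:{A,S}
  cell(1,1) a: {T1}  orig:{}
  cell(2,2) a: {T1}  orig:{}
  cell(0,1) ba: {X2,X3}  orig:{}
  cell(1,2) aa: ∅
  cell(0,2) baa: ∅

S ∉ T[0,2] ⇒ NO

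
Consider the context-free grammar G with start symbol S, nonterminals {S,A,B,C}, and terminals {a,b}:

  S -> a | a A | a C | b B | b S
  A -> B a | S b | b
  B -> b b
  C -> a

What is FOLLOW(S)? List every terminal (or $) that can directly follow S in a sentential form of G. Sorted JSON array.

FIRST sets, iterate to fixpoint:
round 1:
  A via A→b: +{b}
  B via B→b b: +{b}
  C via C→a: +{a}
  S via S→a: +{a}
  S via S→b B: +{b}
  FIRST(S)={a,b}  FIRST(A)={b}  FIRST(B)={b}  FIRST(C)={a}
round 2:
  A via A→S b: +{a}
  FIRST(S)={a,b}  FIRST(A)={a,b}  FIRST(B)={b}  FIRST(C)={a}
round 3: — fixpoint
  FIRST(S)={a,b}  FIRST(A)={a,b}  FIRST(B)={b}  FIRST(C)={a}

Compute FOLLOW by fixpoint:
seed FOLLOW(S) with $
pass 1:
  A→B a: FOLLOW(B) ⊇ FIRST(a) = {a}; new: +{a}
  A→S b: FOLLOW(S) ⊇ FIRST(b) = {b}; new: +{b}
  S→a A: FOLLOW(A) ⊇ FOLLOW(S) ⊇ {$,b}; new: +{$,b}
  S→a C: FOLLOW(C) ⊇ FOLLOW(S) ⊇ {$,b}; new: +{$,b}
  S→b B: FOLLOW(B) ⊇ FOLLOW(S) ⊇ {$,b}; new: +{$,b}
  FOLLOW[S]={$,b}  FOLLOW[A]={$,b}  FOLLOW[B]={$,a,b}  FOLLOW[C]={$,b}
pass 2: (no change)
  FOLLOW[S]={$,b}  FOLLOW[A]={$,b}  FOLLOW[B]={$,a,b}  FOLLOW[C]={$,b}

FOLLOW(S) = ["$", "b"]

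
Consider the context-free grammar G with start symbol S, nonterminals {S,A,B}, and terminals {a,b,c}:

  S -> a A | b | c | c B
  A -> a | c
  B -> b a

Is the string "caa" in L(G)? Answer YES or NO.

CNF form of G:
  S -> T1 A | T2 B | b | c
  A -> a | c
  B -> T0 T1
  T0 -> b
  T1 -> a
  T2 -> c

Fill CYK table bottom-up:
  cell(0,0) c: {A,S,T2}  orig:{A,S}
  cell(1,1) a: {A,T1}  orig:{A}
  cell(2,2) a: {A,T1}  orig:{A}
  cell(0,1) ca: ∅
  cell(1,2) aa: {S}
  cell(0,2) caa: ∅

S ∉ T[0,2] ⇒ NO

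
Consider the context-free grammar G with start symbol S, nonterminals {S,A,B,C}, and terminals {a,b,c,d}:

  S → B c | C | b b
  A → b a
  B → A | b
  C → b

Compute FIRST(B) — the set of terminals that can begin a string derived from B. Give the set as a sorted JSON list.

FIRST iteration:
iter 1:
  A via A→b a: +{b}
  B via B→A: +{b}
  C via C→b: +{b}
  S via S→B c: +{b}
  S: {b}  A: {b}  B: {b}  C: {b}
iter 2: done
  S: {b}  A: {b}  B: {b}  C: {b}

FIRST(B) = ["b"]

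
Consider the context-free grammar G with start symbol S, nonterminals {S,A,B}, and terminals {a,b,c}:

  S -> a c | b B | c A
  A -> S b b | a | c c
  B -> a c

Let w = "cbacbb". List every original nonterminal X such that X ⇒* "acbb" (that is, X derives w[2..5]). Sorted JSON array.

Convert to CNF:
  S -> T0 B | T1 A | T2 T1
  A -> S X3 | T1 T1 | a
  B -> T2 T1
  T0 -> b
  T1 -> c
  T2 -> a
  X3 -> T0 T0

CYK fill, restricted to cells inside w[2..5]:
  T[2,2] 'a' = {A,T2}  orig:{A}
  T[3,3] 'c' = {T1}  orig:{}
  T[4,4] 'b' = {T0}  orig:{}
  T[5,5] 'b' = {T0}  orig:{}
  T[2,3] 'ac' = {B,S}
  T[3,4] 'cb' = ∅
  T[4,5] 'bb' = {X3}  orig:{}
  T[2,4] 'acb' = ∅
  T[3,5] 'cbb' = ∅
  T[2,5] 'acbb' = {A}

Original NTs in T[2,5] deriving "acbb": ["A"]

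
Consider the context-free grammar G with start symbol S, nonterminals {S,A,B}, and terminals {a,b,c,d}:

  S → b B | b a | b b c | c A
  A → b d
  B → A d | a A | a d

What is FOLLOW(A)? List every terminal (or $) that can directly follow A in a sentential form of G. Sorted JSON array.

Compute FIRST by fixpoint:
[1]
  A via A→b d: +{b}
  B via B→A d: +{b}
  B via B→a A: +{a}
  S via S→b B: +{b}
  S via S→c A: +{c}
  FIRST[S]={b,c}  FIRST[A]={b}  FIRST[B]={a,b}
[2] (stable)
  FIRST[S]={b,c}  FIRST[A]={b}  FIRST[B]={a,b}

FOLLOW iteration:
seed FOLLOW(S) with $
round 1:
  B→A d: FOLLOW(A) ⊇ FIRST(d) = {d}; new: +{d}
  S→b B: FOLLOW(B) ⊇ FOLLOW(S) ⊇ {$}; new: +{$}
  S→c A: FOLLOW(A) ⊇ FOLLOW(S) ⊇ {$}; new: +{$}
  FOLLOW(S)={$}  FOLLOW(A)={$,d}  FOLLOW(B)={$}
round 2: (stable)
  FOLLOW(S)={$}  FOLLOW(A)={$,d}  FOLLOW(B)={$}

FOLLOW(A) = ["$", "d"]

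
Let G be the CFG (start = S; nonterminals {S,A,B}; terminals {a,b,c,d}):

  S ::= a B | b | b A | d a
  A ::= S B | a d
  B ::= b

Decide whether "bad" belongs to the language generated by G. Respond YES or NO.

CNF form of G:
  S -> T0 B | T1 T0 | T2 A | b
  A -> S B | T0 T1
  B -> b
  T0 -> a
  T1 -> d
  T2 -> b

CYK table (by increasing span):
  cell(0,0) b: {B,S,T2}  orig:{B,S}
  cell(1,1) a: {T0}  orig:{}
  cell(2,2) d: {T1}  orig:{}
  cell(0,1) ba: ∅
  cell(1,2) ad: {A}
  cell(0,2) bad: {S}

S ∈ T[0,2] ⇒ YES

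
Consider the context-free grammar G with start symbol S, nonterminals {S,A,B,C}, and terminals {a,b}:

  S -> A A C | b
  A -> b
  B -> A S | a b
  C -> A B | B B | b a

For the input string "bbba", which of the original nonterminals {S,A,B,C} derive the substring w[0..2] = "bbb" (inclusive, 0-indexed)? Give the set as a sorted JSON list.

CNF form of G:
  S -> A X2 | b
  A -> b
  B -> A S | T0 T1
  C -> A B | B B | T1 T0
  T0 -> a
  T1 -> b
  X2 -> A C

Fill CYK table bottom-up, restricted to cells inside w[0..2]:
  [0..0]={A,S,T1}  "b"  orig:{A,S}
  [1..1]={A,S,T1}  "b"  orig:{A,S}
  [2..2]={A,S,T1}  "b"  orig:{A,S}
  [0..1]={B}  "bb"
  [1..2]={B}  "bb"
  [0..2]={C}  "bbb"

Original NTs in T[0,2] deriving "bbb": ["C"]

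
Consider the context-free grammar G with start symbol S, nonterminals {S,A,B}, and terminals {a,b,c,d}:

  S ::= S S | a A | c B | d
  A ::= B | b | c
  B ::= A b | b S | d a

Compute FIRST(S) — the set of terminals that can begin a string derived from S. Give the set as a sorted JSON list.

FIRST sets, iterate to fixpoint:
[1]
  A via A→b: +{b}
  A via A→c: +{c}
  B via B→A b: +{b,c}
  B via B→d a: +{d}
  S via S→a A: +{a}
  S via S→c B: +{c}
  S via S→d: +{d}
  FIRST(S)={a,c,d}  FIRST(A)={b,c}  FIRST(B)={b,c,d}
[2]
  A via A→B: +{d}
  FIRST(S)={a,c,d}  FIRST(A)={b,c,d}  FIRST(B)={b,c,d}
[3] (stable)
  FIRST(S)={a,c,d}  FIRST(A)={b,c,d}  FIRST(B)={b,c,d}

FIRST(S) = ["a", "c", "d"]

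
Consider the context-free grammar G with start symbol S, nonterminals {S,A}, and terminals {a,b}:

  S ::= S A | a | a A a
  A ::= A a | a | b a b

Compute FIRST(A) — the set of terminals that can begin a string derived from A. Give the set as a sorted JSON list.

FIRST sets, iterate to fixpoint:
round 1:
  A via A→a: +{a}
  A via A→b a b: +{b}
  S via S→a: +{a}
  FIRST[S]={a}  FIRST[A]={a,b}
round 2: — fixpoint
  FIRST[S]={a}  FIRST[A]={a,b}

FIRST(A) = ["a", "b"]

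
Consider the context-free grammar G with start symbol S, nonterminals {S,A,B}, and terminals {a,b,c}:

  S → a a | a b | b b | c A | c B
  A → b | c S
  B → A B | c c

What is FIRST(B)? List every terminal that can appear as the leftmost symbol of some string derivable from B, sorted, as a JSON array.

FIRST iteration:
pass 1:
  A via A→b: +{b}
  A via A→c S: +{c}
  B via B→A B: +{b,c}
  S via S→a a: +{a}
  S via S→b b: +{b}
  S via S→c A: +{c}
  S: {a,b,c}  A: {b,c}  B: {b,c}
pass 2: — fixpoint
  S: {a,b,c}  A: {b,c}  B: {b,c}

FIRST(B) = ["b", "c"]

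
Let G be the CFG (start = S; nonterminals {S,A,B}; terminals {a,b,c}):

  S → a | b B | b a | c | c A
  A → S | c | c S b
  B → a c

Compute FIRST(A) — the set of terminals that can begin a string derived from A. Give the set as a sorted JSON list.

FIRST sets, iterate to fixpoint:
round 1:
  A via A→c: +{c}
  B via B→a c: +{a}
  S via S→a: +{a}
  S via S→b B: +{b}
  S via S→c: +{c}
  FIRST[S]={a,b,c}  FIRST[A]={c}  FIRST[B]={a}
round 2:
  A via A→S: +{a,b}
  FIRST[S]={a,b,c}  FIRST[A]={a,b,c}  FIRST[B]={a}
round 3: (no change)
  FIRST[S]={a,b,c}  FIRST[A]={a,b,c}  FIRST[B]={a}

FIRST(A) = ["a", "b", "c"]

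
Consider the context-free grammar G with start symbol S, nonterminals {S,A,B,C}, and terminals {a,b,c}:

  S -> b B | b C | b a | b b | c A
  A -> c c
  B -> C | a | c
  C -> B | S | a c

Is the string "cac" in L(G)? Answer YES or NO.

CNF form of G:
  S -> T0 A | T2 B | T2 C | T2 T1 | T2 T2
  A -> T0 T0
  B -> T0 A | T1 T0 | T2 B | T2 C | T2 T1 | T2 T2 | a | c
  C -> T0 A | T1 T0 | T2 B | T2 C | T2 T1 | T2 T2 | a | c
  T0 -> c
  T1 -> a
  T2 -> b

Fill CYK table bottom-up:
  T[0,0] 'c' = {B,C,T0}  orig:{B,C}
  T[1,1] 'a' = {B,C,T1}  orig:{B,C}
  T[2,2] 'c' = {B,C,T0}  orig:{B,C}
  T[0,1] 'ca' = ∅
  T[1,2] 'ac' = {B,C}
  T[0,2] 'cac' = ∅

S ∉ T[0,2] ⇒ NO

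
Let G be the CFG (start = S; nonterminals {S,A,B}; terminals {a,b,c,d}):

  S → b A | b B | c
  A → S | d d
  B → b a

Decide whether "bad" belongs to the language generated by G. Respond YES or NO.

CNF form of G:
  S -> T0 A | T0 B | c
  A -> T0 A | T0 B | T1 T1 | c
  B -> T0 T2
  T0 -> b
  T1 -> d
  T2 -> a

CYK fill:
  cell(0,0) b: {T0}  orig:{}
  cell(1,1) a: {T2}  orig:{}
  cell(2,2) d: {T1}  orig:{}
  cell(0,1) ba: {B}
  cell(1,2) ad: ∅
  cell(0,2) bad: ∅

S ∉ T[0,2] ⇒ NO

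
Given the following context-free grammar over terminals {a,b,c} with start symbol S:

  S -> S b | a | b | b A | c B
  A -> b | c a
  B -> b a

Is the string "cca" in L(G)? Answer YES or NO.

CNF form of G:
  S -> S T2 | T0 B | T2 A | a | b
  A -> T0 T1 | b
  B -> T2 T1
  T0 -> c
  T1 -> a
  T2 -> b

CYK table (by increasing span):
  [0..0]={T0}  "c"  orig:{}
  [1..1]={T0}  "c"  orig:{}
  [2..2]={S,T1}  "a"  orig:{S}
  [0..1]=∅  "cc"
  [1..2]={A}  "ca"
  [0..2]=∅  "cca"

S ∉ T[0,2] ⇒ NO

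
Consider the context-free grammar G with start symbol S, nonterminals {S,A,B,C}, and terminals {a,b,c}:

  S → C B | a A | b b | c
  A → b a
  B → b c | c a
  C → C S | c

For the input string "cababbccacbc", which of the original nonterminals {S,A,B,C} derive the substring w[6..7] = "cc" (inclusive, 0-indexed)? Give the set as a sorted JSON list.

CNF form of G:
  S -> C B | T0 T0 | T1 A | c
  A -> T0 T1
  B -> T0 T2 | T2 T1
  C -> C S | c
  T0 -> b
  T1 -> a
  T2 -> c

CYK table (by increasing span) — only the sub-triangle for w[6..7]:
  cell(6,6) c: {C,S,T2}  orig:{C,S}
  cell(7,7) c: {C,S,T2}  orig:{C,S}
  cell(6,7) cc: {C}

Original NTs in T[6,7] deriving "cc": ["C"]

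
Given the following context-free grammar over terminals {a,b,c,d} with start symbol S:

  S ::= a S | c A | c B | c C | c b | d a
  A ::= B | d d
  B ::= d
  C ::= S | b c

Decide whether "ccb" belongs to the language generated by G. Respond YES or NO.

Convert to CNF:
  S -> T0 T1 | T1 S | T3 A | T3 B | T3 C | T3 T2
  A -> T0 T0 | d
  B -> d
  C -> T0 T1 | T1 S | T2 T3 | T3 A | T3 B | T3 C | T3 T2
  T0 -> d
  T1 -> a
  T2 -> b
  T3 -> c

CYK fill:
  cell(0,0) c: {T3}  orig:{}
  cell(1,1) c: {T3}  orig:{}
  cell(2,2) b: {T2}  orig:{}
  cell(0,1) cc: ∅
  cell(1,2) cb: {C,S}
  cell(0,2) ccb: {C,S}

S ∈ T[0,2] ⇒ YES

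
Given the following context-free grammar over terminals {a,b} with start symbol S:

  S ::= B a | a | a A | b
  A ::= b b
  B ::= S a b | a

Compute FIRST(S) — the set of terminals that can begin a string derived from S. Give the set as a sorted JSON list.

FIRST iteration:
[1]
  A via A→b b: +{b}
  B via B→a: +{a}
  S via S→B a: +{a}
  S via S→b: +{b}
  FIRST[S]={a,b}  FIRST[A]={b}  FIRST[B]={a}
[2]
  B via B→S a b: +{b}
  FIRST[S]={a,b}  FIRST[A]={b}  FIRST[B]={a,b}
[3] done
  FIRST[S]={a,b}  FIRST[A]={b}  FIRST[B]={a,b}

FIRST(S) = ["a", "b"]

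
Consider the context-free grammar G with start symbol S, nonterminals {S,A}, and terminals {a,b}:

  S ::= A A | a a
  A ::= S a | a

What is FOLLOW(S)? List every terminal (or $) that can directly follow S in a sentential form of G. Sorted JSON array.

Compute FIRST by fixpoint:
pass 1:
  A via A→a: +{a}
  S via S→A A: +{a}
  S: {a}  A: {a}
pass 2: — fixpoint
  S: {a}  A: {a}

FOLLOW sets:
initialize: $ ∈ FOLLOW(S)
pass 1:
  A→S a: FOLLOW(S) ⊇ FIRST(a) = {a}; new: +{a}
  S→A A: FOLLOW(A) ⊇ FIRST(A) = {a}; new: +{a}
  S→A A: FOLLOW(A) ⊇ FOLLOW(S) ⊇ {$,a}; new: +{$}
  FOLLOW(S)={$,a}  FOLLOW(A)={$,a}
pass 2: (stable)
  FOLLOW(S)={$,a}  FOLLOW(A)={$,a}

FOLLOW(S) = ["$", "a"]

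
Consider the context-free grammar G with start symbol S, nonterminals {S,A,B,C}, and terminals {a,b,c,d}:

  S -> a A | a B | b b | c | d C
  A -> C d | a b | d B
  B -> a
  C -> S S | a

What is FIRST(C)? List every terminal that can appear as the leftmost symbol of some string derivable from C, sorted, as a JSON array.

FIRST sets, iterate to fixpoint:
round 1:
  A via A→a b: +{a}
  A via A→d B: +{d}
  B via B→a: +{a}
  C via C→a: +{a}
  S via S→a A: +{a}
  S via S→b b: +{b}
  S via S→c: +{c}
  S via S→d C: +{d}
  S: {a,b,c,d}  A: {a,d}  B: {a}  C: {a}
round 2:
  C via C→S S: +{b,c,d}
  S: {a,b,c,d}  A: {a,d}  B: {a}  C: {a,b,c,d}
round 3:
  A via A→C d: +{b,c}
  S: {a,b,c,d}  A: {a,b,c,d}  B: {a}  C: {a,b,c,d}
round 4: (stable)
  S: {a,b,c,d}  A: {a,b,c,d}  B: {a}  C: {a,b,c,d}

FIRST(C) = ["a", "b", "c", "d"]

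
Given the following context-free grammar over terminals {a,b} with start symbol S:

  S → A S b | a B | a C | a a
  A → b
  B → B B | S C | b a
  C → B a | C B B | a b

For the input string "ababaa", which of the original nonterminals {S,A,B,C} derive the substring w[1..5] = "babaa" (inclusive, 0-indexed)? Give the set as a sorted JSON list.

Convert to CNF:
  S -> A X3 | T1 B | T1 C | T1 T1
  A -> b
  B -> B B | S C | T0 T1
  C -> B T1 | C X2 | T1 T0
  T0 -> b
  T1 -> a
  X2 -> B B
  X3 -> S T0

CYK table (by increasing span) (cells [i..j] with 1 ≤ i ≤ j ≤ 5 only):
  T[1,1] 'b' = {A,T0}  orig:{A}
  T[2,2] 'a' = {T1}  orig:{}
  T[3,3] 'b' = {A,T0}  orig:{A}
  T[4,4] 'a' = {T1}  orig:{}
  T[5,5] 'a' = {T1}  orig:{}
  T[1,2] 'ba' = {B}
  T[2,3] 'ab' = {C}
  T[3,4] 'ba' = {B}
  T[4,5] 'aa' = {S}
  T[1,3] 'bab' = ∅
  T[2,4] 'aba' = {S}
  T[3,5] 'baa' = {C}
  T[1,4] 'baba' = {B,X2}  orig:{B}
  T[2,5] 'abaa' = {S}
  T[1,5] 'babaa' = {C}

Original NTs in T[1,5] deriving "babaa": ["C"]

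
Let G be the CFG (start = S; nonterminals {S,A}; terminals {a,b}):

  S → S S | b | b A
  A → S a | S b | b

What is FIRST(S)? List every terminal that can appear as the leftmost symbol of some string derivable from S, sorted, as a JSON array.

Compute FIRST by fixpoint:
round 1:
  A via A→b: +{b}
  S via S→b: +{b}
  FIRST[S]={b}  FIRST[A]={b}
round 2: (stable)
  FIRST[S]={b}  FIRST[A]={b}

FIRST(S) = ["b"]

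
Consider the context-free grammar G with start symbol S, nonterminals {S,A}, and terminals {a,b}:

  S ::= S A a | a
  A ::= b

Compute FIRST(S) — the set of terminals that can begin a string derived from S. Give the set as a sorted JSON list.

FIRST iteration:
[1]
  A via A→b: +{b}
  S via S→a: +{a}
  FIRST[S]={a}  FIRST[A]={b}
[2] done
  FIRST[S]={a}  FIRST[A]={b}

FIRST(S) = ["a"]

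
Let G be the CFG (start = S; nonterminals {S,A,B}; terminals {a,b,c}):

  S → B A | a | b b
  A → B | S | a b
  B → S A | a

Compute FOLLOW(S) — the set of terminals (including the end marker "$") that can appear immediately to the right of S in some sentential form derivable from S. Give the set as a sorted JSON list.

FIRST iteration:
iter 1:
  A via A→a b: +{a}
  B via B→a: +{a}
  S via S→B A: +{a}
  S via S→b b: +{b}
  FIRST[S]={a,b}  FIRST[A]={a}  FIRST[B]={a}
iter 2:
  A via A→S: +{b}
  B via B→S A: +{b}
  FIRST[S]={a,b}  FIRST[A]={a,b}  FIRST[B]={a,b}
iter 3: (stable)
  FIRST[S]={a,b}  FIRST[A]={a,b}  FIRST[B]={a,b}

FOLLOW iteration:
seed FOLLOW(S) with $
iter 1:
  B→S A: FOLLOW(S) ⊇ FIRST(A) = {a,b}; new: +{a,b}
  S→B A: FOLLOW(B) ⊇ FIRST(A) = {a,b}; new: +{a,b}
  S→B A: FOLLOW(A) ⊇ FOLLOW(S) ⊇ {$,a,b}; new: +{$,a,b}
  FOLLOW[S]={$,a,b}  FOLLOW[A]={$,a,b}  FOLLOW[B]={a,b}
iter 2:
  A→B: FOLLOW(B) ⊇ FOLLOW(A) ⊇ {$,a,b}; new: +{$}
  FOLLOW[S]={$,a,b}  FOLLOW[A]={$,a,b}  FOLLOW[B]={$,a,b}
iter 3: done
  FOLLOW[S]={$,a,b}  FOLLOW[A]={$,a,b}  FOLLOW[B]={$,a,b}

FOLLOW(S) = ["$", "a", "b"]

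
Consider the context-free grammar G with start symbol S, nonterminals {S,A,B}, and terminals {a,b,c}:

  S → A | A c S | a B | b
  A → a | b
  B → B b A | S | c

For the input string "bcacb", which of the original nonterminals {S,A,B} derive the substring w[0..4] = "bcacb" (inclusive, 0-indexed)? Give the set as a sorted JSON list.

Convert to CNF:
  S -> A X5 | T2 B | a | b
  A -> a | b
  B -> A X3 | B X4 | T2 B | a | b | c
  T0 -> c
  T1 -> b
  T2 -> a
  X3 -> T0 S
  X4 -> T1 A
  X5 -> T0 S

CYK fill, restricted to cells inside w[0..4]:
  cell(0,0) b: {A,B,S,T1}  orig:{A,B,S}
  cell(1,1) c: {B,T0}  orig:{B}
  cell(2,2) a: {A,B,S,T2}  orig:{A,B,S}
  cell(3,3) c: {B,T0}  orig:{B}
  cell(4,4) b: {A,B,S,T1}  orig:{A,B,S}
  cell(0,1) bc: ∅
  cell(1,2) ca: {X3,X5}  orig:{}
  cell(2,3) ac: {B,S}
  cell(3,4) cb: {X3,X5}  orig:{}
  cell(0,2) bca: {B,S}
  cell(1,3) cac: {X3,X5}  orig:{}
  cell(2,4) acb: {B,S}
  cell(0,3) bcac: {B,S}
  cell(1,4) cacb: {X3,X5}  orig:{}
  cell(0,4) bcacb: {B,S}

Original NTs in T[0,4] deriving "bcacb": ["B", "S"]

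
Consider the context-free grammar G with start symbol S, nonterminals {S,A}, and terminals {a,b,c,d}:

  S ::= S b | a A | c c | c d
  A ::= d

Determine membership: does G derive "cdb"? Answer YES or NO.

Convert to CNF:
  S -> S T0 | T1 A | T2 T2 | T2 T3
  A -> d
  T0 -> b
  T1 -> a
  T2 -> c
  T3 -> d

CYK table (by increasing span):
  [0..0]={T2}  "c"  orig:{}
  [1..1]={A,T3}  "d"  orig:{A}
  [2..2]={T0}  "b"  orig:{}
  [0..1]={S}  "cd"
  [1..2]=∅  "db"
  [0..2]={S}  "cdb"

S ∈ T[0,2] ⇒ YES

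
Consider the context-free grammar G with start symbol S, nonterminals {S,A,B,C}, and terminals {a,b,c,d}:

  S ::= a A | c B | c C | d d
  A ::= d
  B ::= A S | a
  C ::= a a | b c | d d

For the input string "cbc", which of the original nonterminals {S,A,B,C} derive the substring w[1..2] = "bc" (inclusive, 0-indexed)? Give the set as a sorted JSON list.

Convert to CNF:
  S -> T0 A | T2 B | T2 C | T3 T3
  A -> d
  B -> A S | a
  C -> T0 T0 | T1 T2 | T3 T3
  T0 -> a
  T1 -> b
  T2 -> c
  T3 -> d

CYK table (by increasing span) — only the sub-triangle for w[1..2]:
  T[1,1] 'b' = {T1}  orig:{}
  T[2,2] 'c' = {T2}  orig:{}
  T[1,2] 'bc' = {C}

Original NTs in T[1,2] deriving "bc": ["C"]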